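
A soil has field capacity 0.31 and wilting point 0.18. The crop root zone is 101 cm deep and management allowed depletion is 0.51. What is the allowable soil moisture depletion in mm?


SMD = (FC - PWP) * d * MAD * 10
SMD = (0.31 - 0.18) * 101 * 0.51 * 10
SMD = 0.1300 * 101 * 0.51 * 10

66.9630 mm


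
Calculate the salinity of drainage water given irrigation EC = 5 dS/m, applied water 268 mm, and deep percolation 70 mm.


EC_dw = EC_iw * D_iw / D_dw
EC_dw = 5 * 268 / 70
EC_dw = 1340 / 70

19.1429 dS/m


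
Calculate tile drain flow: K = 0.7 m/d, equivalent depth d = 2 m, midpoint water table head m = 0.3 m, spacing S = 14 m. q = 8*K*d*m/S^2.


q = 8*K*d*m/S^2
q = 8*0.7*2*0.3/14^2
q = 3.3600 / 196

0.0171 m/d


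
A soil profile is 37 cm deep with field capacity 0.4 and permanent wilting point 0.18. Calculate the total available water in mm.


AWC = (FC - PWP) * d * 10
AWC = (0.4 - 0.18) * 37 * 10
AWC = 0.2200 * 37 * 10

81.4000 mm


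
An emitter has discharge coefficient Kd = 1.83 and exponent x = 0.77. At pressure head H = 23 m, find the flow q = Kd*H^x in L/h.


q = Kd * H^x = 1.83 * 23^0.77 = 1.83 * 11.182282

20.4636 L/h


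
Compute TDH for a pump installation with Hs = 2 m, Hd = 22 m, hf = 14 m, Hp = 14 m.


TDH = Hs + Hd + hf + Hp = 2 + 22 + 14 + 14 = 52

52 m


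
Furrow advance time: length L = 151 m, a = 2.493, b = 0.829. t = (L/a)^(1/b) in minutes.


t = (L/a)^(1/b)
t = (151/2.493)^(1/0.829)
t = 60.569595^(1/0.829)

141.2164 min


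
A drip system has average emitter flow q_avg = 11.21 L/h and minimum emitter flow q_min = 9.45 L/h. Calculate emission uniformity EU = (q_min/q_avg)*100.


EU = (q_min/q_avg)*100 = (9.45/11.21)*100 = 84.2997%

84.2997 %


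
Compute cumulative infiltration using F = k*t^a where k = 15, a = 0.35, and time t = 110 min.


F = k * t^a = 15 * 110^0.35
F = 15 * 5.181881

77.7282 mm


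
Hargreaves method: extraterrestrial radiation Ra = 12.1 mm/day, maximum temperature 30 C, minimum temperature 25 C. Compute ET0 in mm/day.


Tmean = (Tmax + Tmin)/2 = (30 + 25)/2 = 27.5
ET0 = 0.0023 * 12.1 * (27.5 + 17.8) * sqrt(30 - 25)
ET0 = 0.0023 * 12.1 * 45.3 * 2.236068

2.8190 mm/day


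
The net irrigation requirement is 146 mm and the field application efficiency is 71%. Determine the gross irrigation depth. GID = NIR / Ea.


Ea = 71% = 0.71
GID = NIR / Ea = 146 / 0.71 = 205.6338 mm

205.6338 mm


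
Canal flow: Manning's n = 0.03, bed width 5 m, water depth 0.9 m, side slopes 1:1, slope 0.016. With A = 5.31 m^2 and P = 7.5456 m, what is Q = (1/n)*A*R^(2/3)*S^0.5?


R = A/P = 5.31/7.5456 = 0.703721
Q = (1/0.03) * 5.31 * 0.703721^(2/3) * 0.016^0.5

17.7133 m^3/s


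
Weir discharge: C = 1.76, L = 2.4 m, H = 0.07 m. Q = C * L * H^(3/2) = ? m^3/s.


Q = C * L * H^(3/2) = 1.76 * 2.4 * 0.07^1.5 = 1.76 * 2.4 * 0.018520

0.0782 m^3/s


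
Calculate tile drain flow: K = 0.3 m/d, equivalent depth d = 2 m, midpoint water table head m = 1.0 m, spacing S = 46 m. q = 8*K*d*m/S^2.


q = 8*K*d*m/S^2
q = 8*0.3*2*1.0/46^2
q = 4.8000 / 2116

0.0023 m/d


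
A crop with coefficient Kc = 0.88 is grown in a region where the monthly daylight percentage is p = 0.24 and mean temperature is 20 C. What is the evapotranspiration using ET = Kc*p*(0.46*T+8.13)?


ET = Kc * p * (0.46*T + 8.13)
ET = 0.88 * 0.24 * (0.46*20 + 8.13)
ET = 0.88 * 0.24 * 17.3300

3.6601 mm/day


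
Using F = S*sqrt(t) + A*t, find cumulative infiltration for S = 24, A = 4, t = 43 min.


F = S*sqrt(t) + A*t
F = 24*sqrt(43) + 4*43
F = 24*6.557439 + 172

329.3785 mm


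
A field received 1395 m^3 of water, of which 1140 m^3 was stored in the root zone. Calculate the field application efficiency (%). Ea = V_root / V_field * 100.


Ea = V_root / V_field * 100 = 1140 / 1395 * 100 = 81.7204%

81.7204 %


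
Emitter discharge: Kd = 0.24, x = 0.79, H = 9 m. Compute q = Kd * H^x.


q = Kd * H^x = 0.24 * 9^0.79 = 0.24 * 5.673507

1.3616 L/h


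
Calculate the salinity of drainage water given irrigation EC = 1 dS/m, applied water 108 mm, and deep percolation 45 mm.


EC_dw = EC_iw * D_iw / D_dw
EC_dw = 1 * 108 / 45
EC_dw = 108 / 45

2.4000 dS/m


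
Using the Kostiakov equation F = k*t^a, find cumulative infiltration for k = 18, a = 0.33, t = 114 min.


F = k * t^a = 18 * 114^0.33
F = 18 * 4.772859

85.9115 mm


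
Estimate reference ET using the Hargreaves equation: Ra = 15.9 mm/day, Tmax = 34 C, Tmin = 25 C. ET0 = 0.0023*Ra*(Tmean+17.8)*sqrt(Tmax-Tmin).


Tmean = (Tmax + Tmin)/2 = (34 + 25)/2 = 29.5
ET0 = 0.0023 * 15.9 * (29.5 + 17.8) * sqrt(34 - 25)
ET0 = 0.0023 * 15.9 * 47.3 * 3.000000

5.1893 mm/day


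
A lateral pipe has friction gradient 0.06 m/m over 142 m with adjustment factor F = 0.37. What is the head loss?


hf = J * L * F = 0.06 * 142 * 0.37 = 3.1524 m

3.1524 m


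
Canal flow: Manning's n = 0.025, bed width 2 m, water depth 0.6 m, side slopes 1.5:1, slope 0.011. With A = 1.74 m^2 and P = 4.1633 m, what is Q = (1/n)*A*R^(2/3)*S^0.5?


R = A/P = 1.74/4.1633 = 0.417938
Q = (1/0.025) * 1.74 * 0.417938^(2/3) * 0.011^0.5

4.0805 m^3/s


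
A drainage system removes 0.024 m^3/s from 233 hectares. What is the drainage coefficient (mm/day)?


DC = Q * 86400 / (A * 10000) * 1000
DC = 0.024 * 86400 / (233 * 10000) * 1000
DC = 2073600.0000 / 2330000

0.8900 mm/day


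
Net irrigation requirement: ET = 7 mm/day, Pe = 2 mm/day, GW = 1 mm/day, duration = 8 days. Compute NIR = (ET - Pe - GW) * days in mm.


Daily deficit = ET - Pe - GW = 7 - 2 - 1 = 4 mm/day
NIR = 4 * 8 = 32 mm

32.0000 mm


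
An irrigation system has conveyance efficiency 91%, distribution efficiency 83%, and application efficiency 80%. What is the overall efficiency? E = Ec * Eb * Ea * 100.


Ec = 0.91, Eb = 0.83, Ea = 0.8
E = 0.91 * 0.83 * 0.8 * 100 = 60.4240%

60.4240 %


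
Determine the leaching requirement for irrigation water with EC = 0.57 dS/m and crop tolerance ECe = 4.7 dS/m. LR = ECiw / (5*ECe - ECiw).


LR = ECiw / (5*ECe - ECiw)
LR = 0.57 / (5*4.7 - 0.57)
LR = 0.57 / 22.9300

0.0249


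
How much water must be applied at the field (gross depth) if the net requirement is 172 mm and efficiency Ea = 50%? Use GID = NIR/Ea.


Ea = 50% = 0.5
GID = NIR / Ea = 172 / 0.5 = 344.0000 mm

344.0000 mm


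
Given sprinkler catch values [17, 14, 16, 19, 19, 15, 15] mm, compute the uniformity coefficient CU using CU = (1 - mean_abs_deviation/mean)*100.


mean = 16.428571 mm
MAD = 1.632653 mm
CU = (1 - 1.632653/16.428571)*100

90.0621 %


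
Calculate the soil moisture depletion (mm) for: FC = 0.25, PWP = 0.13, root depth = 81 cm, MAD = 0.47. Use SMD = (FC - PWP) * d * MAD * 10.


SMD = (FC - PWP) * d * MAD * 10
SMD = (0.25 - 0.13) * 81 * 0.47 * 10
SMD = 0.1200 * 81 * 0.47 * 10

45.6840 mm


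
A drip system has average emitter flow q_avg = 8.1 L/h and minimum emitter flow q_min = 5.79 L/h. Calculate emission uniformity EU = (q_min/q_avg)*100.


EU = (q_min/q_avg)*100 = (5.79/8.1)*100 = 71.4815%

71.4815 %


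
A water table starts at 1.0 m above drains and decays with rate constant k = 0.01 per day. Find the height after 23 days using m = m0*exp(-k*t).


m = m0 * exp(-k*t)
m = 1.0 * exp(-0.01 * 23)
m = 1.0 * exp(-0.2300)

0.7945 m


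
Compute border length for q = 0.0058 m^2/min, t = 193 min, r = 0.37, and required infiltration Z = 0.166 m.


L = q*t/((1+r)*Z)
L = 0.0058*193/((1+0.37)*0.166)
L = 1.1194/0.22742

4.9222 m


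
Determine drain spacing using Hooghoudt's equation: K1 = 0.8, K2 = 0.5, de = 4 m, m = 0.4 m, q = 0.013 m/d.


S^2 = 8*K2*de*m/q + 4*K1*m^2/q
S^2 = 8*0.5*4*0.4/0.013 + 4*0.8*0.4^2/0.013
S = sqrt(531.6923)

23.0585 m


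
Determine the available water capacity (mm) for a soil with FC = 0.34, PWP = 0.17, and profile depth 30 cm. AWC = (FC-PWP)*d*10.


AWC = (FC - PWP) * d * 10
AWC = (0.34 - 0.17) * 30 * 10
AWC = 0.1700 * 30 * 10

51.0000 mm


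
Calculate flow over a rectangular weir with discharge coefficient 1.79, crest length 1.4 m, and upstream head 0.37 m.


Q = C * L * H^(3/2) = 1.79 * 1.4 * 0.37^1.5 = 1.79 * 1.4 * 0.225062

0.5640 m^3/s


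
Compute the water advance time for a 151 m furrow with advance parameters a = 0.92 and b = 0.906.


t = (L/a)^(1/b)
t = (151/0.92)^(1/0.906)
t = 164.130435^(1/0.906)

278.6257 min


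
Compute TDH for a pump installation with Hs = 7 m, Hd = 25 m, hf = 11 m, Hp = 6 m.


TDH = Hs + Hd + hf + Hp = 7 + 25 + 11 + 6 = 49

49 m


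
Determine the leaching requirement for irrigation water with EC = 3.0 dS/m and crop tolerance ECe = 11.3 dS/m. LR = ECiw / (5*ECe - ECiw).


LR = ECiw / (5*ECe - ECiw)
LR = 3.0 / (5*11.3 - 3.0)
LR = 3.0 / 53.5000

0.0561


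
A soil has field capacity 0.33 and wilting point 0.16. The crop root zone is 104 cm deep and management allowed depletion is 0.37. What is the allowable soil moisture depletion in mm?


SMD = (FC - PWP) * d * MAD * 10
SMD = (0.33 - 0.16) * 104 * 0.37 * 10
SMD = 0.1700 * 104 * 0.37 * 10

65.4160 mm


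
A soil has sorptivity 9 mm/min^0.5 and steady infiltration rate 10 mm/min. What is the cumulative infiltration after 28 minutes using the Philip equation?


F = S*sqrt(t) + A*t
F = 9*sqrt(28) + 10*28
F = 9*5.291503 + 280

327.6235 mm


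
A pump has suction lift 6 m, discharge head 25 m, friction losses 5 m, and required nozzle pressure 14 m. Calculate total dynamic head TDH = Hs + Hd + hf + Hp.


TDH = Hs + Hd + hf + Hp = 6 + 25 + 5 + 14 = 50

50 m


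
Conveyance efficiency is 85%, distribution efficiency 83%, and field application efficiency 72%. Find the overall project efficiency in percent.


Ec = 0.85, Eb = 0.83, Ea = 0.72
E = 0.85 * 0.83 * 0.72 * 100 = 50.7960%

50.7960 %


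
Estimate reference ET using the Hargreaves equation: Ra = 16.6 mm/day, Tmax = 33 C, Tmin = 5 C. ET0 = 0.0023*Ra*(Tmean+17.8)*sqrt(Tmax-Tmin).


Tmean = (Tmax + Tmin)/2 = (33 + 5)/2 = 19.0
ET0 = 0.0023 * 16.6 * (19.0 + 17.8) * sqrt(33 - 5)
ET0 = 0.0023 * 16.6 * 36.8 * 5.291503

7.4347 mm/day


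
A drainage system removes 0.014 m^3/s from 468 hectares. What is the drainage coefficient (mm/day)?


DC = Q * 86400 / (A * 10000) * 1000
DC = 0.014 * 86400 / (468 * 10000) * 1000
DC = 1209600.0000 / 4680000

0.2585 mm/day


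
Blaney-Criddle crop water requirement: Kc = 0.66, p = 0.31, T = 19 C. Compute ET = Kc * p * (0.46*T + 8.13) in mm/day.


ET = Kc * p * (0.46*T + 8.13)
ET = 0.66 * 0.31 * (0.46*19 + 8.13)
ET = 0.66 * 0.31 * 16.8700

3.4516 mm/day


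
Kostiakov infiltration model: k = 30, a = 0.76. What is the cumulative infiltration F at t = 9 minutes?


F = k * t^a = 30 * 9^0.76
F = 30 * 5.311587

159.3476 mm


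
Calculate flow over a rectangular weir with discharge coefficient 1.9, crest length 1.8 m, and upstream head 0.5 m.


Q = C * L * H^(3/2) = 1.9 * 1.8 * 0.5^1.5 = 1.9 * 1.8 * 0.353553

1.2092 m^3/s


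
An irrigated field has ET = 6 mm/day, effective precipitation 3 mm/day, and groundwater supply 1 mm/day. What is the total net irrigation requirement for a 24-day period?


Daily deficit = ET - Pe - GW = 6 - 3 - 1 = 2 mm/day
NIR = 2 * 24 = 48 mm

48.0000 mm


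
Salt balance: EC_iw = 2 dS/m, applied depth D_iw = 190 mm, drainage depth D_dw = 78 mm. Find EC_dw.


EC_dw = EC_iw * D_iw / D_dw
EC_dw = 2 * 190 / 78
EC_dw = 380 / 78

4.8718 dS/m


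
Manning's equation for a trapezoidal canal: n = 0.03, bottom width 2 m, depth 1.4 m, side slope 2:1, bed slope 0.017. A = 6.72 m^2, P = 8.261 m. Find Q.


R = A/P = 6.72/8.261 = 0.813461
Q = (1/0.03) * 6.72 * 0.813461^(2/3) * 0.017^0.5

25.4505 m^3/s


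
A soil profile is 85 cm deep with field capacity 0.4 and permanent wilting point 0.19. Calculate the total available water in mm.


AWC = (FC - PWP) * d * 10
AWC = (0.4 - 0.19) * 85 * 10
AWC = 0.2100 * 85 * 10

178.5000 mm


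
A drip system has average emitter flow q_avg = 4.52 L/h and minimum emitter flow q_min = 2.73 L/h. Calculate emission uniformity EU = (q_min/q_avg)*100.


EU = (q_min/q_avg)*100 = (2.73/4.52)*100 = 60.3982%

60.3982 %


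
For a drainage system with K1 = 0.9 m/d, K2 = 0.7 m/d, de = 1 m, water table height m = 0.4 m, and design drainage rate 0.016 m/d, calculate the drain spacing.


S^2 = 8*K2*de*m/q + 4*K1*m^2/q
S^2 = 8*0.7*1*0.4/0.016 + 4*0.9*0.4^2/0.016
S = sqrt(176.0000)

13.2665 m


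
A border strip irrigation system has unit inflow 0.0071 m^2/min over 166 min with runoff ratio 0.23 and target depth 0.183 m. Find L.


L = q*t/((1+r)*Z)
L = 0.0071*166/((1+0.23)*0.183)
L = 1.1786/0.22509

5.2361 m


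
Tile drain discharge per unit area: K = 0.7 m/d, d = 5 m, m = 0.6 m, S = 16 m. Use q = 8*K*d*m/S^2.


q = 8*K*d*m/S^2
q = 8*0.7*5*0.6/16^2
q = 16.8000 / 256

0.0656 m/d


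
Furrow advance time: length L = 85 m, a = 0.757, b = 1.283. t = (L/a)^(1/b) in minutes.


t = (L/a)^(1/b)
t = (85/0.757)^(1/1.283)
t = 112.285337^(1/1.283)

39.6341 min


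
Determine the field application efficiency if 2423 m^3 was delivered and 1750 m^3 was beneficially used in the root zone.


Ea = V_root / V_field * 100 = 1750 / 2423 * 100 = 72.2245%

72.2245 %


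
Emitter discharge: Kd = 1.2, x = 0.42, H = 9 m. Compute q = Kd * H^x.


q = Kd * H^x = 1.2 * 9^0.42 = 1.2 * 2.516413

3.0197 L/h


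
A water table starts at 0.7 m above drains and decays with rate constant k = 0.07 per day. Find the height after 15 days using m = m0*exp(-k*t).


m = m0 * exp(-k*t)
m = 0.7 * exp(-0.07 * 15)
m = 0.7 * exp(-1.0500)

0.2450 m


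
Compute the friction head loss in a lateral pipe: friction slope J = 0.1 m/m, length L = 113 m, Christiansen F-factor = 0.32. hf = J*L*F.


hf = J * L * F = 0.1 * 113 * 0.32 = 3.6160 m

3.6160 m


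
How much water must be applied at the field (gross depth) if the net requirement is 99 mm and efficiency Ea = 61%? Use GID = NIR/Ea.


Ea = 61% = 0.61
GID = NIR / Ea = 99 / 0.61 = 162.2951 mm

162.2951 mm


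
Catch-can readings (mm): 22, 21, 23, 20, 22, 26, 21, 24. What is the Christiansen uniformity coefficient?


mean = 22.375000 mm
MAD = 1.468750 mm
CU = (1 - 1.468750/22.375000)*100

93.4358 %


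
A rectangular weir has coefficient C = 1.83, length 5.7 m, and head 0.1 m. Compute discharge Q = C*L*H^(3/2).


Q = C * L * H^(3/2) = 1.83 * 5.7 * 0.1^1.5 = 1.83 * 5.7 * 0.031623

0.3299 m^3/s


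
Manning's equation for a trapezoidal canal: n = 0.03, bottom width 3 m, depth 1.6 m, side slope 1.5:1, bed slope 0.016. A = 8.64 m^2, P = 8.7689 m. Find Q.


R = A/P = 8.64/8.7689 = 0.985300
Q = (1/0.03) * 8.64 * 0.985300^(2/3) * 0.016^0.5

36.0715 m^3/s


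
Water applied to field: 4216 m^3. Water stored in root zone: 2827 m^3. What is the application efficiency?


Ea = V_root / V_field * 100 = 2827 / 4216 * 100 = 67.0541%

67.0541 %


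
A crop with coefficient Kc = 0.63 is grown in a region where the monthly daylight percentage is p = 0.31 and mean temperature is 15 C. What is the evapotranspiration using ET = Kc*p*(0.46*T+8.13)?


ET = Kc * p * (0.46*T + 8.13)
ET = 0.63 * 0.31 * (0.46*15 + 8.13)
ET = 0.63 * 0.31 * 15.0300

2.9354 mm/day


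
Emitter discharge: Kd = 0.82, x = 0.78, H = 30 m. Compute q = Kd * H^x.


q = Kd * H^x = 0.82 * 30^0.78 = 0.82 * 14.195627

11.6404 L/h


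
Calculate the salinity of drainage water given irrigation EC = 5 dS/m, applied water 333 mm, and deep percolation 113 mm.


EC_dw = EC_iw * D_iw / D_dw
EC_dw = 5 * 333 / 113
EC_dw = 1665 / 113

14.7345 dS/m


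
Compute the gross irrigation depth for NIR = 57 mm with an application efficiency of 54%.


Ea = 54% = 0.54
GID = NIR / Ea = 57 / 0.54 = 105.5556 mm

105.5556 mm


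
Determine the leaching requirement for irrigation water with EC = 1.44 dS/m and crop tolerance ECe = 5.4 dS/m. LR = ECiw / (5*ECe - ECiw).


LR = ECiw / (5*ECe - ECiw)
LR = 1.44 / (5*5.4 - 1.44)
LR = 1.44 / 25.5600

0.0563


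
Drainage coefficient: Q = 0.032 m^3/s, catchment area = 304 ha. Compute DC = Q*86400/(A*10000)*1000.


DC = Q * 86400 / (A * 10000) * 1000
DC = 0.032 * 86400 / (304 * 10000) * 1000
DC = 2764800.0000 / 3040000

0.9095 mm/day


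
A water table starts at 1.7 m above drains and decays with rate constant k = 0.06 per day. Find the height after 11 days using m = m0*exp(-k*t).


m = m0 * exp(-k*t)
m = 1.7 * exp(-0.06 * 11)
m = 1.7 * exp(-0.6600)

0.8786 m


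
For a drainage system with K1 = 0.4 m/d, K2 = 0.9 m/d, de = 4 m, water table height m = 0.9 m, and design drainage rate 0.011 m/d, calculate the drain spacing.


S^2 = 8*K2*de*m/q + 4*K1*m^2/q
S^2 = 8*0.9*4*0.9/0.011 + 4*0.4*0.9^2/0.011
S = sqrt(2474.1818)

49.7411 m


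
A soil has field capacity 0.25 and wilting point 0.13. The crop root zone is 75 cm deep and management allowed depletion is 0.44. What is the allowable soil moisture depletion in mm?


SMD = (FC - PWP) * d * MAD * 10
SMD = (0.25 - 0.13) * 75 * 0.44 * 10
SMD = 0.1200 * 75 * 0.44 * 10

39.6000 mm


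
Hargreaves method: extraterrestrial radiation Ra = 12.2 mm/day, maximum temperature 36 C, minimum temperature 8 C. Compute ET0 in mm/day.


Tmean = (Tmax + Tmin)/2 = (36 + 8)/2 = 22.0
ET0 = 0.0023 * 12.2 * (22.0 + 17.8) * sqrt(36 - 8)
ET0 = 0.0023 * 12.2 * 39.8 * 5.291503

5.9095 mm/day


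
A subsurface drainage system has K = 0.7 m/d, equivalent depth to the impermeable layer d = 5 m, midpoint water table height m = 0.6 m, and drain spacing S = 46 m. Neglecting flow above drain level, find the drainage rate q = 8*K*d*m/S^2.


q = 8*K*d*m/S^2
q = 8*0.7*5*0.6/46^2
q = 16.8000 / 2116

0.0079 m/d


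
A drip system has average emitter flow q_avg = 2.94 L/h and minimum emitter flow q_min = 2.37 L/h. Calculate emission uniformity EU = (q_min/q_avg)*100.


EU = (q_min/q_avg)*100 = (2.37/2.94)*100 = 80.6122%

80.6122 %


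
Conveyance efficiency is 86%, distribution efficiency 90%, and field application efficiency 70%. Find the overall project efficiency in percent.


Ec = 0.86, Eb = 0.9, Ea = 0.7
E = 0.86 * 0.9 * 0.7 * 100 = 54.1800%

54.1800 %


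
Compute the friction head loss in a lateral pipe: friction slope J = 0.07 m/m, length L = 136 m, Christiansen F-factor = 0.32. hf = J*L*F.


hf = J * L * F = 0.07 * 136 * 0.32 = 3.0464 m

3.0464 m


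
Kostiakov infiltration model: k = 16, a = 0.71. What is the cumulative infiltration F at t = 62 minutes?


F = k * t^a = 16 * 62^0.71
F = 16 * 18.732602

299.7216 mm


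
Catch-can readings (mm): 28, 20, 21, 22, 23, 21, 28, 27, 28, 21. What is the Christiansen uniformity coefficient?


mean = 23.900000 mm
MAD = 3.080000 mm
CU = (1 - 3.080000/23.900000)*100

87.1130 %


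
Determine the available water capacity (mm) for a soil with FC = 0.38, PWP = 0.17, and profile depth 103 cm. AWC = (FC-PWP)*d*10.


AWC = (FC - PWP) * d * 10
AWC = (0.38 - 0.17) * 103 * 10
AWC = 0.2100 * 103 * 10

216.3000 mm


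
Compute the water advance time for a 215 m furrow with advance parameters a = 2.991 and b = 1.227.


t = (L/a)^(1/b)
t = (215/2.991)^(1/1.227)
t = 71.882314^(1/1.227)

32.5941 min


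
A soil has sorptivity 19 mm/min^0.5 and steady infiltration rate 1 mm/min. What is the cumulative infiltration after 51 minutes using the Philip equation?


F = S*sqrt(t) + A*t
F = 19*sqrt(51) + 1*51
F = 19*7.141428 + 51

186.6871 mm


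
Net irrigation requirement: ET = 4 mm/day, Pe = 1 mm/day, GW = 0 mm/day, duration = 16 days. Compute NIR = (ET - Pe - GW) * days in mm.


Daily deficit = ET - Pe - GW = 4 - 1 - 0 = 3 mm/day
NIR = 3 * 16 = 48 mm

48.0000 mm


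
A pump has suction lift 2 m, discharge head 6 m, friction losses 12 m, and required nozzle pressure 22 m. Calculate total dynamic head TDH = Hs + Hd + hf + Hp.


TDH = Hs + Hd + hf + Hp = 2 + 6 + 12 + 22 = 42

42 m


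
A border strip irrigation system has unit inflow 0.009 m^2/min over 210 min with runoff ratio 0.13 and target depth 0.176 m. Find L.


L = q*t/((1+r)*Z)
L = 0.009*210/((1+0.13)*0.176)
L = 1.89/0.19888

9.5032 m


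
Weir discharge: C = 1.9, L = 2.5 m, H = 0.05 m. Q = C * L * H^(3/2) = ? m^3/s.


Q = C * L * H^(3/2) = 1.9 * 2.5 * 0.05^1.5 = 1.9 * 2.5 * 0.011180

0.0531 m^3/s


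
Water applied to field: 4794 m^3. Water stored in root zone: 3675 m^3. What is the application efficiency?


Ea = V_root / V_field * 100 = 3675 / 4794 * 100 = 76.6583%

76.6583 %


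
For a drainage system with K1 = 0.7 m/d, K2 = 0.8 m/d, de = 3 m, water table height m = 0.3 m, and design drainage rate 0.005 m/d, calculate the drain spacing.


S^2 = 8*K2*de*m/q + 4*K1*m^2/q
S^2 = 8*0.8*3*0.3/0.005 + 4*0.7*0.3^2/0.005
S = sqrt(1202.4000)

34.6756 m


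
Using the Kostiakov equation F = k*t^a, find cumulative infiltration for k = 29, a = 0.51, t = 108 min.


F = k * t^a = 29 * 108^0.51
F = 29 * 10.890457

315.8233 mm


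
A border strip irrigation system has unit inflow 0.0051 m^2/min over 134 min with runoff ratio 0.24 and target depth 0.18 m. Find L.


L = q*t/((1+r)*Z)
L = 0.0051*134/((1+0.24)*0.18)
L = 0.6834/0.2232

3.0618 m


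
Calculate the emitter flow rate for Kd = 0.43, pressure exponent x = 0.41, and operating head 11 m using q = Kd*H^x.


q = Kd * H^x = 0.43 * 11^0.41 = 0.43 * 2.672828

1.1493 L/h


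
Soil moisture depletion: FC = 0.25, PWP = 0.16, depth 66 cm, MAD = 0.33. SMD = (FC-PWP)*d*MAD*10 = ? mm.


SMD = (FC - PWP) * d * MAD * 10
SMD = (0.25 - 0.16) * 66 * 0.33 * 10
SMD = 0.0900 * 66 * 0.33 * 10

19.6020 mm


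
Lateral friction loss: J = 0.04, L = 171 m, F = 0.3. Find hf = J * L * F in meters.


hf = J * L * F = 0.04 * 171 * 0.3 = 2.0520 m

2.0520 m


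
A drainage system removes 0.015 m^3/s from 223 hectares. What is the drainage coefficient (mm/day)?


DC = Q * 86400 / (A * 10000) * 1000
DC = 0.015 * 86400 / (223 * 10000) * 1000
DC = 1296000.0000 / 2230000

0.5812 mm/day


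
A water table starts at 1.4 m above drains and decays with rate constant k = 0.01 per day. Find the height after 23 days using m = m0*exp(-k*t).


m = m0 * exp(-k*t)
m = 1.4 * exp(-0.01 * 23)
m = 1.4 * exp(-0.2300)

1.1123 m


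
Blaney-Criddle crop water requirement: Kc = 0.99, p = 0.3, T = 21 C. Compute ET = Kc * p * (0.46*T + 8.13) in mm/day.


ET = Kc * p * (0.46*T + 8.13)
ET = 0.99 * 0.3 * (0.46*21 + 8.13)
ET = 0.99 * 0.3 * 17.7900

5.2836 mm/day


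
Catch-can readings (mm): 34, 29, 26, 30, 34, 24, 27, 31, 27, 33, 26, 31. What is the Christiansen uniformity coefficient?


mean = 29.333333 mm
MAD = 2.833333 mm
CU = (1 - 2.833333/29.333333)*100

90.3409 %


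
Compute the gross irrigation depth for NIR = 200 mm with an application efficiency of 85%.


Ea = 85% = 0.85
GID = NIR / Ea = 200 / 0.85 = 235.2941 mm

235.2941 mm


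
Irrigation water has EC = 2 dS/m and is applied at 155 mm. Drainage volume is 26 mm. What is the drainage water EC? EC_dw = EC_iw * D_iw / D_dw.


EC_dw = EC_iw * D_iw / D_dw
EC_dw = 2 * 155 / 26
EC_dw = 310 / 26

11.9231 dS/m


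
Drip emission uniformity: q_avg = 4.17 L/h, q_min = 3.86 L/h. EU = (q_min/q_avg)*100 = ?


EU = (q_min/q_avg)*100 = (3.86/4.17)*100 = 92.5659%

92.5659 %


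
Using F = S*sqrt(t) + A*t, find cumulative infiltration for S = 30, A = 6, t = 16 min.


F = S*sqrt(t) + A*t
F = 30*sqrt(16) + 6*16
F = 30*4.000000 + 96

216.0000 mm


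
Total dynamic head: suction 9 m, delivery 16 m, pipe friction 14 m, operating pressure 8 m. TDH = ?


TDH = Hs + Hd + hf + Hp = 9 + 16 + 14 + 8 = 47

47 m


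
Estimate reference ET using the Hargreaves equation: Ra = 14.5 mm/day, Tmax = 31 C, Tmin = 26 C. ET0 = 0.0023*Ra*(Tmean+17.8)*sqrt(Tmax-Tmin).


Tmean = (Tmax + Tmin)/2 = (31 + 26)/2 = 28.5
ET0 = 0.0023 * 14.5 * (28.5 + 17.8) * sqrt(31 - 26)
ET0 = 0.0023 * 14.5 * 46.3 * 2.236068

3.4527 mm/day


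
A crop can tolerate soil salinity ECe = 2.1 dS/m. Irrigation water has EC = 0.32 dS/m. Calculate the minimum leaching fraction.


LR = ECiw / (5*ECe - ECiw)
LR = 0.32 / (5*2.1 - 0.32)
LR = 0.32 / 10.1800

0.0314


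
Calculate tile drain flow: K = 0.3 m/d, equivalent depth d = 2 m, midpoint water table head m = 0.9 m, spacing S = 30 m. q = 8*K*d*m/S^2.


q = 8*K*d*m/S^2
q = 8*0.3*2*0.9/30^2
q = 4.3200 / 900

0.0048 m/d


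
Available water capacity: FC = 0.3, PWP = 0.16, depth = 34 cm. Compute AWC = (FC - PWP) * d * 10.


AWC = (FC - PWP) * d * 10
AWC = (0.3 - 0.16) * 34 * 10
AWC = 0.1400 * 34 * 10

47.6000 mm


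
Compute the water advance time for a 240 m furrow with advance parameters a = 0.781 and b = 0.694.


t = (L/a)^(1/b)
t = (240/0.781)^(1/0.694)
t = 307.298335^(1/0.694)

3840.4375 min


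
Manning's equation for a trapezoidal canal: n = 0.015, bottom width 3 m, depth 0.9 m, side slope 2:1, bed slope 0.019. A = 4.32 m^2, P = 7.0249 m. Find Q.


R = A/P = 4.32/7.0249 = 0.614955
Q = (1/0.015) * 4.32 * 0.614955^(2/3) * 0.019^0.5

28.7077 m^3/s


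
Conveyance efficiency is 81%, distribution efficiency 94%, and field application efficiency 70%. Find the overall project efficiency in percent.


Ec = 0.81, Eb = 0.94, Ea = 0.7
E = 0.81 * 0.94 * 0.7 * 100 = 53.2980%

53.2980 %


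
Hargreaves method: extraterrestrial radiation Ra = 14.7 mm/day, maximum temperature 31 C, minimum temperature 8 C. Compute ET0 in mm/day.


Tmean = (Tmax + Tmin)/2 = (31 + 8)/2 = 19.5
ET0 = 0.0023 * 14.7 * (19.5 + 17.8) * sqrt(31 - 8)
ET0 = 0.0023 * 14.7 * 37.3 * 4.795832

6.0481 mm/day


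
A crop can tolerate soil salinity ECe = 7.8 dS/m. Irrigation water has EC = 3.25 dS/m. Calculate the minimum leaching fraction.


LR = ECiw / (5*ECe - ECiw)
LR = 3.25 / (5*7.8 - 3.25)
LR = 3.25 / 35.7500

0.0909


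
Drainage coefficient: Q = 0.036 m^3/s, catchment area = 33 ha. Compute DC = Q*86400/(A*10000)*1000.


DC = Q * 86400 / (A * 10000) * 1000
DC = 0.036 * 86400 / (33 * 10000) * 1000
DC = 3110400.0000 / 330000

9.4255 mm/day


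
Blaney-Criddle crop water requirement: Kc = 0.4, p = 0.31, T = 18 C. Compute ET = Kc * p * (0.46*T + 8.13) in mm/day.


ET = Kc * p * (0.46*T + 8.13)
ET = 0.4 * 0.31 * (0.46*18 + 8.13)
ET = 0.4 * 0.31 * 16.4100

2.0348 mm/day


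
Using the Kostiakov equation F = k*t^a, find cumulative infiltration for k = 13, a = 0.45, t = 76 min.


F = k * t^a = 13 * 76^0.45
F = 13 * 7.020469

91.2661 mm


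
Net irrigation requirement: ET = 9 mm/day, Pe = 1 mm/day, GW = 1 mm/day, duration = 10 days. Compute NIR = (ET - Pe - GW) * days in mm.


Daily deficit = ET - Pe - GW = 9 - 1 - 1 = 7 mm/day
NIR = 7 * 10 = 70 mm

70.0000 mm


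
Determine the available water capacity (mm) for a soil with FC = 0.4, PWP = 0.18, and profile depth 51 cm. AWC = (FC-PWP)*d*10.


AWC = (FC - PWP) * d * 10
AWC = (0.4 - 0.18) * 51 * 10
AWC = 0.2200 * 51 * 10

112.2000 mm


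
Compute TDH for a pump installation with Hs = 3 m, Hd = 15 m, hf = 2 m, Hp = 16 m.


TDH = Hs + Hd + hf + Hp = 3 + 15 + 2 + 16 = 36

36 m


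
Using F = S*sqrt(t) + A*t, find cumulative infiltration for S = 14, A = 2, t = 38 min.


F = S*sqrt(t) + A*t
F = 14*sqrt(38) + 2*38
F = 14*6.164414 + 76

162.3018 mm


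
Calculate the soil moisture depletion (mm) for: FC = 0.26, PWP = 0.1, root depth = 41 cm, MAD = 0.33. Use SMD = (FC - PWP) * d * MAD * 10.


SMD = (FC - PWP) * d * MAD * 10
SMD = (0.26 - 0.1) * 41 * 0.33 * 10
SMD = 0.1600 * 41 * 0.33 * 10

21.6480 mm


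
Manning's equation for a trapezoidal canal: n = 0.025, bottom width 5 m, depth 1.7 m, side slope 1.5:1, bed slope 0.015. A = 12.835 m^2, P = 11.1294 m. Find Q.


R = A/P = 12.835/11.1294 = 1.153252
Q = (1/0.025) * 12.835 * 1.153252^(2/3) * 0.015^0.5

69.1487 m^3/s


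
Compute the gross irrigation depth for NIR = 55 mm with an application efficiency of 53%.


Ea = 53% = 0.53
GID = NIR / Ea = 55 / 0.53 = 103.7736 mm

103.7736 mm


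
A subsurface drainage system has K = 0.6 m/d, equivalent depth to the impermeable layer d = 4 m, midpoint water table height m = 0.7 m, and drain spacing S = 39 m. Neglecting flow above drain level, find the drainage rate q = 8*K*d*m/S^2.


q = 8*K*d*m/S^2
q = 8*0.6*4*0.7/39^2
q = 13.4400 / 1521

0.0088 m/d


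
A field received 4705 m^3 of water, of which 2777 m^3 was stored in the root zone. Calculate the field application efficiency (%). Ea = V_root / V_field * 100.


Ea = V_root / V_field * 100 = 2777 / 4705 * 100 = 59.0223%

59.0223 %


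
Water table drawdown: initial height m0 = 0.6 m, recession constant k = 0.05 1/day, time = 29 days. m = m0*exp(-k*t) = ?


m = m0 * exp(-k*t)
m = 0.6 * exp(-0.05 * 29)
m = 0.6 * exp(-1.4500)

0.1407 m


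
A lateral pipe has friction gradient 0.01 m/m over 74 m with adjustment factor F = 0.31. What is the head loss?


hf = J * L * F = 0.01 * 74 * 0.31 = 0.2294 m

0.2294 m


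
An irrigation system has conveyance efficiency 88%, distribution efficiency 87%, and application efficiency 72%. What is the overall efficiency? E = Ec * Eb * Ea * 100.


Ec = 0.88, Eb = 0.87, Ea = 0.72
E = 0.88 * 0.87 * 0.72 * 100 = 55.1232%

55.1232 %


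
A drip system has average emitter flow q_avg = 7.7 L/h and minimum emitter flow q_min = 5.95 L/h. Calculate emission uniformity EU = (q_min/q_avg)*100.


EU = (q_min/q_avg)*100 = (5.95/7.7)*100 = 77.2727%

77.2727 %


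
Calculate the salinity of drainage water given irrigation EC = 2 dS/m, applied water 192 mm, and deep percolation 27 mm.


EC_dw = EC_iw * D_iw / D_dw
EC_dw = 2 * 192 / 27
EC_dw = 384 / 27

14.2222 dS/m


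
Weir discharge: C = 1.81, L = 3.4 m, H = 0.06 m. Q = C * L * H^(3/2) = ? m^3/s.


Q = C * L * H^(3/2) = 1.81 * 3.4 * 0.06^1.5 = 1.81 * 3.4 * 0.014697

0.0904 m^3/s


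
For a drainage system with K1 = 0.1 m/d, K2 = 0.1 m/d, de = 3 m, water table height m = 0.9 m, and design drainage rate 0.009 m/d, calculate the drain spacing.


S^2 = 8*K2*de*m/q + 4*K1*m^2/q
S^2 = 8*0.1*3*0.9/0.009 + 4*0.1*0.9^2/0.009
S = sqrt(276.0000)

16.6132 m


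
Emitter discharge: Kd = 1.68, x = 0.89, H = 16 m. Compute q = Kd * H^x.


q = Kd * H^x = 1.68 * 16^0.89 = 1.68 * 11.794154

19.8142 L/h


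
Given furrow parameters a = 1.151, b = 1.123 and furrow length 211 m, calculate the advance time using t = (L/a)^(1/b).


t = (L/a)^(1/b)
t = (211/1.151)^(1/1.123)
t = 183.318853^(1/1.123)

103.5911 min


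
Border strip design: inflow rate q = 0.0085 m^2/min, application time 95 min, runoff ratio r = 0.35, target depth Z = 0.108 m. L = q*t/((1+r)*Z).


L = q*t/((1+r)*Z)
L = 0.0085*95/((1+0.35)*0.108)
L = 0.8075/0.1458

5.5384 m


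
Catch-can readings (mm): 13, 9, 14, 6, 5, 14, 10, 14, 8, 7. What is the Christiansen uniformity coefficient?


mean = 10.000000 mm
MAD = 3.000000 mm
CU = (1 - 3.000000/10.000000)*100

70.0000 %


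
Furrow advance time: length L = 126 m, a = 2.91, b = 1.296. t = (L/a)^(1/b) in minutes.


t = (L/a)^(1/b)
t = (126/2.91)^(1/1.296)
t = 43.298969^(1/1.296)

18.3111 min


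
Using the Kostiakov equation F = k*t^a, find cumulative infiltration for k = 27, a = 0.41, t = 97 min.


F = k * t^a = 27 * 97^0.41
F = 27 * 6.524938

176.1733 mm


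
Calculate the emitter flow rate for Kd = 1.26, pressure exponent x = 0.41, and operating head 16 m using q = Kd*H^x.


q = Kd * H^x = 1.26 * 16^0.41 = 1.26 * 3.116658

3.9270 L/h


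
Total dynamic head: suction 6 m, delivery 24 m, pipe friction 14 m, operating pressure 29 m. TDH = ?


TDH = Hs + Hd + hf + Hp = 6 + 24 + 14 + 29 = 73

73 m


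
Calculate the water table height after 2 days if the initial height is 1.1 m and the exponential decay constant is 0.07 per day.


m = m0 * exp(-k*t)
m = 1.1 * exp(-0.07 * 2)
m = 1.1 * exp(-0.1400)

0.9563 m


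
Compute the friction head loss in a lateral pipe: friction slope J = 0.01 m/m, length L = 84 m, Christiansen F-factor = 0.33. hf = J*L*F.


hf = J * L * F = 0.01 * 84 * 0.33 = 0.2772 m

0.2772 m


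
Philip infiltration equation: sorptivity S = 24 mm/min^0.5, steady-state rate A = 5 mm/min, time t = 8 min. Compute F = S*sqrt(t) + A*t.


F = S*sqrt(t) + A*t
F = 24*sqrt(8) + 5*8
F = 24*2.828427 + 40

107.8822 mm


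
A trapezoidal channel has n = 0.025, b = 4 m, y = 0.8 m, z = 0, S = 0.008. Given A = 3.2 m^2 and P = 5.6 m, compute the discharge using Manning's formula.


R = A/P = 3.2/5.6 = 0.571429
Q = (1/0.025) * 3.2 * 0.571429^(2/3) * 0.008^0.5

7.8837 m^3/s


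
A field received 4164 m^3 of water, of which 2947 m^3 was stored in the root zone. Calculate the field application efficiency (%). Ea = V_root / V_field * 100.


Ea = V_root / V_field * 100 = 2947 / 4164 * 100 = 70.7733%

70.7733 %


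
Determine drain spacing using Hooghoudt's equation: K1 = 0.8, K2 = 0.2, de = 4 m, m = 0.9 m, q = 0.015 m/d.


S^2 = 8*K2*de*m/q + 4*K1*m^2/q
S^2 = 8*0.2*4*0.9/0.015 + 4*0.8*0.9^2/0.015
S = sqrt(556.8000)

23.5966 m


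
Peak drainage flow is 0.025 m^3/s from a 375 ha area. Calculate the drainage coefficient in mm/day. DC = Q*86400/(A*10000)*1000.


DC = Q * 86400 / (A * 10000) * 1000
DC = 0.025 * 86400 / (375 * 10000) * 1000
DC = 2160000.0000 / 3750000

0.5760 mm/day


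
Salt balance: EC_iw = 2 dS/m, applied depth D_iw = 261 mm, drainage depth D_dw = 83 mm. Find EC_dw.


EC_dw = EC_iw * D_iw / D_dw
EC_dw = 2 * 261 / 83
EC_dw = 522 / 83

6.2892 dS/m


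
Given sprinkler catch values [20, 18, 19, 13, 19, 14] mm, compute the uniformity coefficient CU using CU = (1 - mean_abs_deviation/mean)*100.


mean = 17.166667 mm
MAD = 2.444444 mm
CU = (1 - 2.444444/17.166667)*100

85.7605 %


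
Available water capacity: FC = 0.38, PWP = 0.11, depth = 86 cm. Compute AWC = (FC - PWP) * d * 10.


AWC = (FC - PWP) * d * 10
AWC = (0.38 - 0.11) * 86 * 10
AWC = 0.2700 * 86 * 10

232.2000 mm


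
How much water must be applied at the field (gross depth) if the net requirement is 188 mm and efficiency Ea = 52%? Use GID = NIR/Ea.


Ea = 52% = 0.52
GID = NIR / Ea = 188 / 0.52 = 361.5385 mm

361.5385 mm


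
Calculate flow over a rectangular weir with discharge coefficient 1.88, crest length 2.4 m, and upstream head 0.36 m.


Q = C * L * H^(3/2) = 1.88 * 2.4 * 0.36^1.5 = 1.88 * 2.4 * 0.216000

0.9746 m^3/s


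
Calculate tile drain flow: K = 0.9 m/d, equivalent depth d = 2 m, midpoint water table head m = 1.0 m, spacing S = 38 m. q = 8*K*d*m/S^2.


q = 8*K*d*m/S^2
q = 8*0.9*2*1.0/38^2
q = 14.4000 / 1444

0.0100 m/d


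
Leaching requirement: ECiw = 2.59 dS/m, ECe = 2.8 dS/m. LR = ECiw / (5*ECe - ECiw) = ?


LR = ECiw / (5*ECe - ECiw)
LR = 2.59 / (5*2.8 - 2.59)
LR = 2.59 / 11.4100

0.2270


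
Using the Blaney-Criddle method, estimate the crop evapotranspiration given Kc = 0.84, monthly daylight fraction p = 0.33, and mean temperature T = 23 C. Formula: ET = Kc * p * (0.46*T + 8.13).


ET = Kc * p * (0.46*T + 8.13)
ET = 0.84 * 0.33 * (0.46*23 + 8.13)
ET = 0.84 * 0.33 * 18.7100

5.1864 mm/day


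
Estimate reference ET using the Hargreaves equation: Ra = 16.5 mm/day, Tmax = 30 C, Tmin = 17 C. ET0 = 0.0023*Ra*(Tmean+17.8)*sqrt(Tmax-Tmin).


Tmean = (Tmax + Tmin)/2 = (30 + 17)/2 = 23.5
ET0 = 0.0023 * 16.5 * (23.5 + 17.8) * sqrt(30 - 17)
ET0 = 0.0023 * 16.5 * 41.3 * 3.605551

5.6511 mm/day


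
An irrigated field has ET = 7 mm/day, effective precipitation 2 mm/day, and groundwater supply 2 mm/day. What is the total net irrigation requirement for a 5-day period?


Daily deficit = ET - Pe - GW = 7 - 2 - 2 = 3 mm/day
NIR = 3 * 5 = 15 mm

15.0000 mm


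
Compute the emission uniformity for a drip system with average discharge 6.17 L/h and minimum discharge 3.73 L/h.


EU = (q_min/q_avg)*100 = (3.73/6.17)*100 = 60.4538%

60.4538 %


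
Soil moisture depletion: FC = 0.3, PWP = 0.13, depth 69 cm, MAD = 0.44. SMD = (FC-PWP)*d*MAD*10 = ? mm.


SMD = (FC - PWP) * d * MAD * 10
SMD = (0.3 - 0.13) * 69 * 0.44 * 10
SMD = 0.1700 * 69 * 0.44 * 10

51.6120 mm


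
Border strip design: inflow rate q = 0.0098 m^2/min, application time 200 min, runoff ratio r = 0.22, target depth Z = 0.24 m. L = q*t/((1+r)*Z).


L = q*t/((1+r)*Z)
L = 0.0098*200/((1+0.22)*0.24)
L = 1.96/0.2928

6.6940 m


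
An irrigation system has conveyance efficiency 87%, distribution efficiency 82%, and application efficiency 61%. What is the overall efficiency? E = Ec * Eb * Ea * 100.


Ec = 0.87, Eb = 0.82, Ea = 0.61
E = 0.87 * 0.82 * 0.61 * 100 = 43.5174%

43.5174 %


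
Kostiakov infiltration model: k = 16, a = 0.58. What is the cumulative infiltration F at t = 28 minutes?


F = k * t^a = 16 * 28^0.58
F = 16 * 6.907989

110.5278 mm


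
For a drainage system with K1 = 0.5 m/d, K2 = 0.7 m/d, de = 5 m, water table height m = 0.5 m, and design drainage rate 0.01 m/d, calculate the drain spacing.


S^2 = 8*K2*de*m/q + 4*K1*m^2/q
S^2 = 8*0.7*5*0.5/0.01 + 4*0.5*0.5^2/0.01
S = sqrt(1450.0000)

38.0789 m


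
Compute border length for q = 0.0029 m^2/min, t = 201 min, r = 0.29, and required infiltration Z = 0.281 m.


L = q*t/((1+r)*Z)
L = 0.0029*201/((1+0.29)*0.281)
L = 0.5829/0.36249

1.6080 m


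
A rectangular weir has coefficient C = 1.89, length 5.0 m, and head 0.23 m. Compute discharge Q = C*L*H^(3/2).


Q = C * L * H^(3/2) = 1.89 * 5.0 * 0.23^1.5 = 1.89 * 5.0 * 0.110304

1.0424 m^3/s


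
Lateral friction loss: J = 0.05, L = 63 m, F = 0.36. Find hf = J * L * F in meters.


hf = J * L * F = 0.05 * 63 * 0.36 = 1.1340 m

1.1340 m


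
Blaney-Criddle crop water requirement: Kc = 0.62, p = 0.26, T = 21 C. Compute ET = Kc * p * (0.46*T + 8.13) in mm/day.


ET = Kc * p * (0.46*T + 8.13)
ET = 0.62 * 0.26 * (0.46*21 + 8.13)
ET = 0.62 * 0.26 * 17.7900

2.8677 mm/day


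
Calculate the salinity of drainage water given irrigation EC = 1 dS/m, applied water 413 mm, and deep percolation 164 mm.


EC_dw = EC_iw * D_iw / D_dw
EC_dw = 1 * 413 / 164
EC_dw = 413 / 164

2.5183 dS/m


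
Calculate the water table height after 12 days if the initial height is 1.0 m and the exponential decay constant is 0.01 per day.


m = m0 * exp(-k*t)
m = 1.0 * exp(-0.01 * 12)
m = 1.0 * exp(-0.1200)

0.8869 m


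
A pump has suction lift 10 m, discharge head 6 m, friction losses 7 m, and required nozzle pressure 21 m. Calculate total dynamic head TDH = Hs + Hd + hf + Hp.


TDH = Hs + Hd + hf + Hp = 10 + 6 + 7 + 21 = 44

44 m


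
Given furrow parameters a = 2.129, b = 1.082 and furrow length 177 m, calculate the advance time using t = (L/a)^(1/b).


t = (L/a)^(1/b)
t = (177/2.129)^(1/1.082)
t = 83.137623^(1/1.082)

59.4709 min


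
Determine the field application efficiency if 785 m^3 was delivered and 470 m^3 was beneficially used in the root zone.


Ea = V_root / V_field * 100 = 470 / 785 * 100 = 59.8726%

59.8726 %


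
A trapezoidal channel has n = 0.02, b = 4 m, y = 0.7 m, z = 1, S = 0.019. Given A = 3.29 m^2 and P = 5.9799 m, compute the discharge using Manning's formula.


R = A/P = 3.29/5.9799 = 0.550176
Q = (1/0.02) * 3.29 * 0.550176^(2/3) * 0.019^0.5

15.2245 m^3/s


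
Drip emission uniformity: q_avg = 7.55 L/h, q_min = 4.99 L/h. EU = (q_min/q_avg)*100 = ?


EU = (q_min/q_avg)*100 = (4.99/7.55)*100 = 66.0927%

66.0927 %


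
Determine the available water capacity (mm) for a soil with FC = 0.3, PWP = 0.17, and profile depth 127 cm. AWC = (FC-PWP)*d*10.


AWC = (FC - PWP) * d * 10
AWC = (0.3 - 0.17) * 127 * 10
AWC = 0.1300 * 127 * 10

165.1000 mm


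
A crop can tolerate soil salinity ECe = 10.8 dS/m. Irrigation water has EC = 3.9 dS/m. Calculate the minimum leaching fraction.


LR = ECiw / (5*ECe - ECiw)
LR = 3.9 / (5*10.8 - 3.9)
LR = 3.9 / 50.1000

0.0778


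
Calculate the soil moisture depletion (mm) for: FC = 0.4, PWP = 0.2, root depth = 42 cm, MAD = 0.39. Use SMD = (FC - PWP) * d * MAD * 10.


SMD = (FC - PWP) * d * MAD * 10
SMD = (0.4 - 0.2) * 42 * 0.39 * 10
SMD = 0.2000 * 42 * 0.39 * 10

32.7600 mm
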